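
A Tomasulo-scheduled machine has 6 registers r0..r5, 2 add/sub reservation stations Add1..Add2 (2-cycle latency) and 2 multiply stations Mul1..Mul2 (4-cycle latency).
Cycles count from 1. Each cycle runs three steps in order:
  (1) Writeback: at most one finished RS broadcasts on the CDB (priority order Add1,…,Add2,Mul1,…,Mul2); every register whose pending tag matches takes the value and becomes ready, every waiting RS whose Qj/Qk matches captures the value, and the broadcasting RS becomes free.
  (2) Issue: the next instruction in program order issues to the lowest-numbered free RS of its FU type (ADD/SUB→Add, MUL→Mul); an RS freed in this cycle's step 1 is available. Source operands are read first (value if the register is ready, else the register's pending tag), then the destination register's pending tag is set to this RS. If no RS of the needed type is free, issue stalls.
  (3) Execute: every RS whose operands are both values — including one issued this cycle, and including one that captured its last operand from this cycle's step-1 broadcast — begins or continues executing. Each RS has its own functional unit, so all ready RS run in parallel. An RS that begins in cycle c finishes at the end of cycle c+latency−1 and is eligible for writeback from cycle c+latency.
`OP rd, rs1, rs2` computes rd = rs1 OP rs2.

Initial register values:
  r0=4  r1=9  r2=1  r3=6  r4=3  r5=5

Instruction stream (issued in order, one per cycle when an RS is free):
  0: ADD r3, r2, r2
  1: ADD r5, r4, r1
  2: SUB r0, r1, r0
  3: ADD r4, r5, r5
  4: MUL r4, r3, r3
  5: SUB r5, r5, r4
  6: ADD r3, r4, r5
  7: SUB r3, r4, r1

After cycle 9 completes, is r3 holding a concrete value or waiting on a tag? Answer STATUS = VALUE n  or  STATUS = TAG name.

c1: issue ADD r3<-Add1 | r0:4,r1:9,r2:1,r3:Add1,r4:3,r5:5
c2: issue ADD r5<-Add2 | r0:4,r1:9,r2:1,r3:Add1,r4:3,r5:Add2
c3: CDB Add1=2; issue SUB r0<-Add1 | r0:Add1,r1:9,r2:1,r3:2,r4:3,r5:Add2
c4: CDB Add2=12; issue ADD r4<-Add2 | r0:Add1,r1:9,r2:1,r3:2,r4:Add2,r5:12
c5: CDB Add1=5; issue MUL r4<-Mul1 | r0:5,r1:9,r2:1,r3:2,r4:Mul1,r5:12
c6: CDB Add2=24; issue SUB r5<-Add1 | r0:5,r1:9,r2:1,r3:2,r4:Mul1,r5:Add1
c7: issue ADD r3<-Add2 | r0:5,r1:9,r2:1,r3:Add2,r4:Mul1,r5:Add1
c8: stall | r0:5,r1:9,r2:1,r3:Add2,r4:Mul1,r5:Add1
c9: CDB Mul1=4; stall | r0:5,r1:9,r2:1,r3:Add2,r4:4,r5:Add1

STATUS = TAG Add2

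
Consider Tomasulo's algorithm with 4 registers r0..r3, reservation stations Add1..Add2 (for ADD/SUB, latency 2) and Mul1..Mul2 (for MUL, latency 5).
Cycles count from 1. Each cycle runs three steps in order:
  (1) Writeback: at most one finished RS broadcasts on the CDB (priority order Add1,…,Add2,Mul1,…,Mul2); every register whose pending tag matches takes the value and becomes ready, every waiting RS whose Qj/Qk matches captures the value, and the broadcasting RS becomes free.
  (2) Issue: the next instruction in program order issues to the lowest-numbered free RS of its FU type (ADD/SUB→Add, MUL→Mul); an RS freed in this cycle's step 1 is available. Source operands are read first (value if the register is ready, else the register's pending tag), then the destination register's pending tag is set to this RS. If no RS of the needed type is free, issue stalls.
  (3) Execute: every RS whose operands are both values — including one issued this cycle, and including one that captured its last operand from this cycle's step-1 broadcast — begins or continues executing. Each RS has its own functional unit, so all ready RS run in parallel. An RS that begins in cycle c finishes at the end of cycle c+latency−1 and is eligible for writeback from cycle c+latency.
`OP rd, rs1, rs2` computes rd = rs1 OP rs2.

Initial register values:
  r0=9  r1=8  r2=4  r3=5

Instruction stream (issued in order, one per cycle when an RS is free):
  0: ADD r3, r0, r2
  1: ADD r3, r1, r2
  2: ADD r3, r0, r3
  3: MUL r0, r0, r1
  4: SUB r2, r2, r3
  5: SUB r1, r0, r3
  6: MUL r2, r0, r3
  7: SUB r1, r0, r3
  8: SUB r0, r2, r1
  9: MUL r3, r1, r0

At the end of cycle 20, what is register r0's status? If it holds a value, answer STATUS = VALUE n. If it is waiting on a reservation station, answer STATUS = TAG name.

  c1: issue ADD r3<-Add1  regs: r0:9,r1:8,r2:4,r3:Add1
  c2: issue ADD r3<-Add2  regs: r0:9,r1:8,r2:4,r3:Add2
  c3: CDB Add1=13; issue ADD r3<-Add1  regs: r0:9,r1:8,r2:4,r3:Add1
  c4: CDB Add2=12; issue MUL r0<-Mul1  regs: r0:Mul1,r1:8,r2:4,r3:Add1
  c5: issue SUB r2<-Add2  regs: r0:Mul1,r1:8,r2:Add2,r3:Add1
  c6: CDB Add1=21; issue SUB r1<-Add1  regs: r0:Mul1,r1:Add1,r2:Add2,r3:21
  c7: issue MUL r2<-Mul2  regs: r0:Mul1,r1:Add1,r2:Mul2,r3:21
  c8: CDB Add2=-17; issue SUB r1<-Add2  regs: r0:Mul1,r1:Add2,r2:Mul2,r3:21
  c9: CDB Mul1=72; stall  regs: r0:72,r1:Add2,r2:Mul2,r3:21
  c10: stall  regs: r0:72,r1:Add2,r2:Mul2,r3:21
  c11: CDB Add1=51; issue SUB r0<-Add1  regs: r0:Add1,r1:Add2,r2:Mul2,r3:21
  c12: CDB Add2=51; issue MUL r3<-Mul1  regs: r0:Add1,r1:51,r2:Mul2,r3:Mul1
  c13: -  regs: r0:Add1,r1:51,r2:Mul2,r3:Mul1
  c14: CDB Mul2=1512  regs: r0:Add1,r1:51,r2:1512,r3:Mul1
  c15: -  regs: r0:Add1,r1:51,r2:1512,r3:Mul1
  c16: CDB Add1=1461  regs: r0:1461,r1:51,r2:1512,r3:Mul1
  c17: -  regs: r0:1461,r1:51,r2:1512,r3:Mul1
  c18: -  regs: r0:1461,r1:51,r2:1512,r3:Mul1
  c19: -  regs: r0:1461,r1:51,r2:1512,r3:Mul1
  c20: -  regs: r0:1461,r1:51,r2:1512,r3:Mul1

STATUS = VALUE 1461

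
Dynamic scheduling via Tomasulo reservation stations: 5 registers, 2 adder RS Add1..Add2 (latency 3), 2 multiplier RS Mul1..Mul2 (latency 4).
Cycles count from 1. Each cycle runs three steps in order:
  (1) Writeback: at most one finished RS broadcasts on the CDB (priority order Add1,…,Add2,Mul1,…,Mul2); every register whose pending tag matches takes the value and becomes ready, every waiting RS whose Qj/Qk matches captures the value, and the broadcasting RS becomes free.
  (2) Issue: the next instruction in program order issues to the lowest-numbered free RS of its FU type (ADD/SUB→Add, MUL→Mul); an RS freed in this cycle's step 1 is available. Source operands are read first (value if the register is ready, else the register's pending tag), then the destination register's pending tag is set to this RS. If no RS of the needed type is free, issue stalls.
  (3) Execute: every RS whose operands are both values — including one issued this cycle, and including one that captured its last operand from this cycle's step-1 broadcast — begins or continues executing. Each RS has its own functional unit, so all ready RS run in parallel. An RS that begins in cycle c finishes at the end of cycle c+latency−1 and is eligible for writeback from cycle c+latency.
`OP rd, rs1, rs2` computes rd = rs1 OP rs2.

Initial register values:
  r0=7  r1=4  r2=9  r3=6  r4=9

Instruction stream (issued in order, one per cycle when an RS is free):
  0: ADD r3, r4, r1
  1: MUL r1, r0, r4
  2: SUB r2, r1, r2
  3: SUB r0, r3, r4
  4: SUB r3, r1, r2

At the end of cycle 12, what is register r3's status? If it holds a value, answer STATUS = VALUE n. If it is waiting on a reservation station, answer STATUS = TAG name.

c1: issue ADD r3<-Add1 | r0:7,r1:4,r2:9,r3:Add1,r4:9
c2: issue MUL r1<-Mul1 | r0:7,r1:Mul1,r2:9,r3:Add1,r4:9
c3: issue SUB r2<-Add2 | r0:7,r1:Mul1,r2:Add2,r3:Add1,r4:9
c4: CDB Add1=13; issue SUB r0<-Add1 | r0:Add1,r1:Mul1,r2:Add2,r3:13,r4:9
c5: stall | r0:Add1,r1:Mul1,r2:Add2,r3:13,r4:9
c6: CDB Mul1=63; stall | r0:Add1,r1:63,r2:Add2,r3:13,r4:9
c7: CDB Add1=4; issue SUB r3<-Add1 | r0:4,r1:63,r2:Add2,r3:Add1,r4:9
c8: - | r0:4,r1:63,r2:Add2,r3:Add1,r4:9
c9: CDB Add2=54 | r0:4,r1:63,r2:54,r3:Add1,r4:9
c10: - | r0:4,r1:63,r2:54,r3:Add1,r4:9
c11: - | r0:4,r1:63,r2:54,r3:Add1,r4:9
c12: CDB Add1=9 | r0:4,r1:63,r2:54,r3:9,r4:9

STATUS = VALUE 9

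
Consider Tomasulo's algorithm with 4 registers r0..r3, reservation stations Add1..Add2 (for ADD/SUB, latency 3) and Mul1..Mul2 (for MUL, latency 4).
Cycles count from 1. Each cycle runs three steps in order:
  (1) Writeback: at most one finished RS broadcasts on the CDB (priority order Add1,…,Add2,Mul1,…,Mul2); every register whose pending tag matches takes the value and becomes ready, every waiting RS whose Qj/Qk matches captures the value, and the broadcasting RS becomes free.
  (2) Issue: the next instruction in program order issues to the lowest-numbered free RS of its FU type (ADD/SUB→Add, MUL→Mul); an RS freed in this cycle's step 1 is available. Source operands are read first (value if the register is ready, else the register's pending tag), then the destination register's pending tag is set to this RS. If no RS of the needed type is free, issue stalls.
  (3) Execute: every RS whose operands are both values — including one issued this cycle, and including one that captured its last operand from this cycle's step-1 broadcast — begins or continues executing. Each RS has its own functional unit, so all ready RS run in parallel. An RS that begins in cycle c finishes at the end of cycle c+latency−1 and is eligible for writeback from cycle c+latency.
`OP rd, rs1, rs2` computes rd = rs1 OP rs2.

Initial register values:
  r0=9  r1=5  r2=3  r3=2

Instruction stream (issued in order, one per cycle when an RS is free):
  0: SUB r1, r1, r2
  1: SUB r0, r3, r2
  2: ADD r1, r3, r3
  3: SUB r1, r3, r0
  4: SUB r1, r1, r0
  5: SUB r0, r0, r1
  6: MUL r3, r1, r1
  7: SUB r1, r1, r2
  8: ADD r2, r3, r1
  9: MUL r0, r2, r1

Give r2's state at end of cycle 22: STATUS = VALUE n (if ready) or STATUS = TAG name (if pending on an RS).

c1: issue SUB r1<-Add1 | r0:9,r1:Add1,r2:3,r3:2
c2: issue SUB r0<-Add2 | r0:Add2,r1:Add1,r2:3,r3:2
c3: stall | r0:Add2,r1:Add1,r2:3,r3:2
c4: CDB Add1=2; issue ADD r1<-Add1 | r0:Add2,r1:Add1,r2:3,r3:2
c5: CDB Add2=-1; issue SUB r1<-Add2 | r0:-1,r1:Add2,r2:3,r3:2
c6: stall | r0:-1,r1:Add2,r2:3,r3:2
c7: CDB Add1=4; issue SUB r1<-Add1 | r0:-1,r1:Add1,r2:3,r3:2
c8: CDB Add2=3; issue SUB r0<-Add2 | r0:Add2,r1:Add1,r2:3,r3:2
c9: issue MUL r3<-Mul1 | r0:Add2,r1:Add1,r2:3,r3:Mul1
c10: stall | r0:Add2,r1:Add1,r2:3,r3:Mul1
c11: CDB Add1=4; issue SUB r1<-Add1 | r0:Add2,r1:Add1,r2:3,r3:Mul1
c12: stall | r0:Add2,r1:Add1,r2:3,r3:Mul1
c13: stall | r0:Add2,r1:Add1,r2:3,r3:Mul1
c14: CDB Add1=1; issue ADD r2<-Add1 | r0:Add2,r1:1,r2:Add1,r3:Mul1
c15: CDB Add2=-5; issue MUL r0<-Mul2 | r0:Mul2,r1:1,r2:Add1,r3:Mul1
c16: CDB Mul1=16 | r0:Mul2,r1:1,r2:Add1,r3:16
c17: - | r0:Mul2,r1:1,r2:Add1,r3:16
c18: - | r0:Mul2,r1:1,r2:Add1,r3:16
c19: CDB Add1=17 | r0:Mul2,r1:1,r2:17,r3:16
c20: - | r0:Mul2,r1:1,r2:17,r3:16
c21: - | r0:Mul2,r1:1,r2:17,r3:16
c22: - | r0:Mul2,r1:1,r2:17,r3:16

STATUS = VALUE 17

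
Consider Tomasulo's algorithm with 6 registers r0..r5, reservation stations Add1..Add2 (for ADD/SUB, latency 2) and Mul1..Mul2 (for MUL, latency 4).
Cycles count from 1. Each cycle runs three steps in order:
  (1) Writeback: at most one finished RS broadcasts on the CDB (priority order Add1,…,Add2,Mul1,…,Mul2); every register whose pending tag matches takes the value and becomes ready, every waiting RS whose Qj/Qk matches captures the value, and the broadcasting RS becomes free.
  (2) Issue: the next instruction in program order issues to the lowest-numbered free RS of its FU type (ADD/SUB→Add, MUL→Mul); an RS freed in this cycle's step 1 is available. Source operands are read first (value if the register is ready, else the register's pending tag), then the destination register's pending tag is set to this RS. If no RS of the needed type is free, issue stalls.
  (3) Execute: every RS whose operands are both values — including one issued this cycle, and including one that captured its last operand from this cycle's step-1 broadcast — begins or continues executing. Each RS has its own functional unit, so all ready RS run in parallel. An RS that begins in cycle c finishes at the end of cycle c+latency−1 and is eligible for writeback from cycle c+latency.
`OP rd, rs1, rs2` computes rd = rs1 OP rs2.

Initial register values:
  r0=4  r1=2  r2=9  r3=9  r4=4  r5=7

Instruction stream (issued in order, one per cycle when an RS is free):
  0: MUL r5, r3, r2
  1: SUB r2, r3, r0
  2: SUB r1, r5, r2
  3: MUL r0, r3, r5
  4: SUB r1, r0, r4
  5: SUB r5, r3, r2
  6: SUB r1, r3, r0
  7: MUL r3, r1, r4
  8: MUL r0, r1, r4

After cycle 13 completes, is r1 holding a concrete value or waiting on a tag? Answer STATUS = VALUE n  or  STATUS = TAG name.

STATUS = VALUE -720

cycle 1: issue MUL r5<-Mul1 // r0:4,r1:2,r2:9,r3:9,r4:4,r5:Mul1
cycle 2: issue SUB r2<-Add1 // r0:4,r1:2,r2:Add1,r3:9,r4:4,r5:Mul1
cycle 3: issue SUB r1<-Add2 // r0:4,r1:Add2,r2:Add1,r3:9,r4:4,r5:Mul1
cycle 4: CDB Add1=5; issue MUL r0<-Mul2 // r0:Mul2,r1:Add2,r2:5,r3:9,r4:4,r5:Mul1
cycle 5: CDB Mul1=81; issue SUB r1<-Add1 // r0:Mul2,r1:Add1,r2:5,r3:9,r4:4,r5:81
cycle 6: stall // r0:Mul2,r1:Add1,r2:5,r3:9,r4:4,r5:81
cycle 7: CDB Add2=76; issue SUB r5<-Add2 // r0:Mul2,r1:Add1,r2:5,r3:9,r4:4,r5:Add2
cycle 8: stall // r0:Mul2,r1:Add1,r2:5,r3:9,r4:4,r5:Add2
cycle 9: CDB Add2=4; issue SUB r1<-Add2 // r0:Mul2,r1:Add2,r2:5,r3:9,r4:4,r5:4
cycle 10: CDB Mul2=729; issue MUL r3<-Mul1 // r0:729,r1:Add2,r2:5,r3:Mul1,r4:4,r5:4
cycle 11: issue MUL r0<-Mul2 // r0:Mul2,r1:Add2,r2:5,r3:Mul1,r4:4,r5:4
cycle 12: CDB Add1=725 // r0:Mul2,r1:Add2,r2:5,r3:Mul1,r4:4,r5:4
cycle 13: CDB Add2=-720 // r0:Mul2,r1:-720,r2:5,r3:Mul1,r4:4,r5:4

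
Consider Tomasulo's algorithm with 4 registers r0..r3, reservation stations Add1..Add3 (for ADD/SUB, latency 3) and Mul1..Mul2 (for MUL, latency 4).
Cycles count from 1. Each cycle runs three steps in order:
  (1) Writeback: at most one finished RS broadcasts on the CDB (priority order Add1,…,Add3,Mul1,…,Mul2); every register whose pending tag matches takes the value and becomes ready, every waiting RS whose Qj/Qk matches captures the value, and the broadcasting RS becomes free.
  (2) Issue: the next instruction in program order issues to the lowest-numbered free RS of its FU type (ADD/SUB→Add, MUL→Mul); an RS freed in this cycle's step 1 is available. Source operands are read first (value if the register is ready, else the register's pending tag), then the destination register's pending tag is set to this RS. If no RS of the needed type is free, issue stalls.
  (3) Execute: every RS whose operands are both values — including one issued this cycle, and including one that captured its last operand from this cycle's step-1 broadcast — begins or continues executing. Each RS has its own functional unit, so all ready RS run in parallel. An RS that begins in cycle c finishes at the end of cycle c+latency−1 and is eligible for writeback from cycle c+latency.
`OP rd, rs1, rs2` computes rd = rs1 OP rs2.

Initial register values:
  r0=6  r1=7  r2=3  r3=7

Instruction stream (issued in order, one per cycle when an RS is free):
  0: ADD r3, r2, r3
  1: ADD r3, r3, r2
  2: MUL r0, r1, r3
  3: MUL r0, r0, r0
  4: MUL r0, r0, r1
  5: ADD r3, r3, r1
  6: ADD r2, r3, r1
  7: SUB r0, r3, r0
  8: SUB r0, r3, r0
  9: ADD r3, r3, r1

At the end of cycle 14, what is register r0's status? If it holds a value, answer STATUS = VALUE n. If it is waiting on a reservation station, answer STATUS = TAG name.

STATUS = TAG Add3

cycle 1: issue ADD r3<-Add1 // r0:6,r1:7,r2:3,r3:Add1
cycle 2: issue ADD r3<-Add2 // r0:6,r1:7,r2:3,r3:Add2
cycle 3: issue MUL r0<-Mul1 // r0:Mul1,r1:7,r2:3,r3:Add2
cycle 4: CDB Add1=10; issue MUL r0<-Mul2 // r0:Mul2,r1:7,r2:3,r3:Add2
cycle 5: stall // r0:Mul2,r1:7,r2:3,r3:Add2
cycle 6: stall // r0:Mul2,r1:7,r2:3,r3:Add2
cycle 7: CDB Add2=13; stall // r0:Mul2,r1:7,r2:3,r3:13
cycle 8: stall // r0:Mul2,r1:7,r2:3,r3:13
cycle 9: stall // r0:Mul2,r1:7,r2:3,r3:13
cycle 10: stall // r0:Mul2,r1:7,r2:3,r3:13
cycle 11: CDB Mul1=91; issue MUL r0<-Mul1 // r0:Mul1,r1:7,r2:3,r3:13
cycle 12: issue ADD r3<-Add1 // r0:Mul1,r1:7,r2:3,r3:Add1
cycle 13: issue ADD r2<-Add2 // r0:Mul1,r1:7,r2:Add2,r3:Add1
cycle 14: issue SUB r0<-Add3 // r0:Add3,r1:7,r2:Add2,r3:Add1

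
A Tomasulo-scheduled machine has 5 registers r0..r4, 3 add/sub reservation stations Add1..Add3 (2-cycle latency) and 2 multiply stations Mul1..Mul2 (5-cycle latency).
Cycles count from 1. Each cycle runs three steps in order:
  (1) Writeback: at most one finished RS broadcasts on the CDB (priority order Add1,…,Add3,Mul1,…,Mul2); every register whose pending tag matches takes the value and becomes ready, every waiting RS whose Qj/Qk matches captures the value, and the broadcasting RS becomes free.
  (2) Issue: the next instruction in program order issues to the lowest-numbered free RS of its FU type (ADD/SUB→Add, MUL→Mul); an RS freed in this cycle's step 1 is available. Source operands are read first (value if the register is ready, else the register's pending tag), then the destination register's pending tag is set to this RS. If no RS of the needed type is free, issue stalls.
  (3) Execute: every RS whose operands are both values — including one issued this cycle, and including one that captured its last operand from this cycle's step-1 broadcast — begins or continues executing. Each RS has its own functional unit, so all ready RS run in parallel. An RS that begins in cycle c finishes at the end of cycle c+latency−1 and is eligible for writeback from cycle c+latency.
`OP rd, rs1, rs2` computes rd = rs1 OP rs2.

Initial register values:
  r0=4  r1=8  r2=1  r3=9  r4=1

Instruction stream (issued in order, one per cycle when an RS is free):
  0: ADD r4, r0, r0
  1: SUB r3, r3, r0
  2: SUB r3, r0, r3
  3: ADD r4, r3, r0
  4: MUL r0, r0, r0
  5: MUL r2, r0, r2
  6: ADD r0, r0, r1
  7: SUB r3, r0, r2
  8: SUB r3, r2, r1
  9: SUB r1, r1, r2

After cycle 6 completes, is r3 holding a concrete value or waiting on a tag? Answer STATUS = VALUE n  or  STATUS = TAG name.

  c1: issue ADD r4<-Add1  regs: r0:4,r1:8,r2:1,r3:9,r4:Add1
  c2: issue SUB r3<-Add2  regs: r0:4,r1:8,r2:1,r3:Add2,r4:Add1
  c3: CDB Add1=8; issue SUB r3<-Add1  regs: r0:4,r1:8,r2:1,r3:Add1,r4:8
  c4: CDB Add2=5; issue ADD r4<-Add2  regs: r0:4,r1:8,r2:1,r3:Add1,r4:Add2
  c5: issue MUL r0<-Mul1  regs: r0:Mul1,r1:8,r2:1,r3:Add1,r4:Add2
  c6: CDB Add1=-1; issue MUL r2<-Mul2  regs: r0:Mul1,r1:8,r2:Mul2,r3:-1,r4:Add2

STATUS = VALUE -1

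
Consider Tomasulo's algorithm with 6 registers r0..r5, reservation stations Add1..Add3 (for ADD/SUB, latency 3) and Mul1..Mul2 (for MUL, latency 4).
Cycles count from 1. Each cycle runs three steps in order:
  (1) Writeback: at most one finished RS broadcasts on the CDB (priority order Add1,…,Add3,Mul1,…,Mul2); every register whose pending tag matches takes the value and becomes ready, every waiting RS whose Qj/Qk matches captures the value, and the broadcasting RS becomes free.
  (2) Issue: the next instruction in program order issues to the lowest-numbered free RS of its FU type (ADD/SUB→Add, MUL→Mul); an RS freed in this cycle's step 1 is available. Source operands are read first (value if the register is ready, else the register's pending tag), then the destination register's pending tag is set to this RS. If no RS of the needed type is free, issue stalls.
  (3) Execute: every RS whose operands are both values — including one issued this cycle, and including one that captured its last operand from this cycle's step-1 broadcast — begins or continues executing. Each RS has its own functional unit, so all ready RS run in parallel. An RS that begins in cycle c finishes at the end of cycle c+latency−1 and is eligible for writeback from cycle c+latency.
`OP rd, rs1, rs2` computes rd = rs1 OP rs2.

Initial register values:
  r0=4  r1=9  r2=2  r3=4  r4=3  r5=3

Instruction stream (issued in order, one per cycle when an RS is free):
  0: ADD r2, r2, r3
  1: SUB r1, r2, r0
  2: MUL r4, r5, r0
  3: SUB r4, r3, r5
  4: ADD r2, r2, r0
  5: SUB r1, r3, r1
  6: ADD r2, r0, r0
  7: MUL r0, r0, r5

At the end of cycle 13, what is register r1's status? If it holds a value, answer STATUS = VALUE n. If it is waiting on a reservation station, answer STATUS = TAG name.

cycle 1: issue ADD r2<-Add1 // r0:4,r1:9,r2:Add1,r3:4,r4:3,r5:3
cycle 2: issue SUB r1<-Add2 // r0:4,r1:Add2,r2:Add1,r3:4,r4:3,r5:3
cycle 3: issue MUL r4<-Mul1 // r0:4,r1:Add2,r2:Add1,r3:4,r4:Mul1,r5:3
cycle 4: CDB Add1=6; issue SUB r4<-Add1 // r0:4,r1:Add2,r2:6,r3:4,r4:Add1,r5:3
cycle 5: issue ADD r2<-Add3 // r0:4,r1:Add2,r2:Add3,r3:4,r4:Add1,r5:3
cycle 6: stall // r0:4,r1:Add2,r2:Add3,r3:4,r4:Add1,r5:3
cycle 7: CDB Add1=1; issue SUB r1<-Add1 // r0:4,r1:Add1,r2:Add3,r3:4,r4:1,r5:3
cycle 8: CDB Add2=2; issue ADD r2<-Add2 // r0:4,r1:Add1,r2:Add2,r3:4,r4:1,r5:3
cycle 9: CDB Add3=10; issue MUL r0<-Mul2 // r0:Mul2,r1:Add1,r2:Add2,r3:4,r4:1,r5:3
cycle 10: CDB Mul1=12 // r0:Mul2,r1:Add1,r2:Add2,r3:4,r4:1,r5:3
cycle 11: CDB Add1=2 // r0:Mul2,r1:2,r2:Add2,r3:4,r4:1,r5:3
cycle 12: CDB Add2=8 // r0:Mul2,r1:2,r2:8,r3:4,r4:1,r5:3
cycle 13: CDB Mul2=12 // r0:12,r1:2,r2:8,r3:4,r4:1,r5:3

STATUS = VALUE 2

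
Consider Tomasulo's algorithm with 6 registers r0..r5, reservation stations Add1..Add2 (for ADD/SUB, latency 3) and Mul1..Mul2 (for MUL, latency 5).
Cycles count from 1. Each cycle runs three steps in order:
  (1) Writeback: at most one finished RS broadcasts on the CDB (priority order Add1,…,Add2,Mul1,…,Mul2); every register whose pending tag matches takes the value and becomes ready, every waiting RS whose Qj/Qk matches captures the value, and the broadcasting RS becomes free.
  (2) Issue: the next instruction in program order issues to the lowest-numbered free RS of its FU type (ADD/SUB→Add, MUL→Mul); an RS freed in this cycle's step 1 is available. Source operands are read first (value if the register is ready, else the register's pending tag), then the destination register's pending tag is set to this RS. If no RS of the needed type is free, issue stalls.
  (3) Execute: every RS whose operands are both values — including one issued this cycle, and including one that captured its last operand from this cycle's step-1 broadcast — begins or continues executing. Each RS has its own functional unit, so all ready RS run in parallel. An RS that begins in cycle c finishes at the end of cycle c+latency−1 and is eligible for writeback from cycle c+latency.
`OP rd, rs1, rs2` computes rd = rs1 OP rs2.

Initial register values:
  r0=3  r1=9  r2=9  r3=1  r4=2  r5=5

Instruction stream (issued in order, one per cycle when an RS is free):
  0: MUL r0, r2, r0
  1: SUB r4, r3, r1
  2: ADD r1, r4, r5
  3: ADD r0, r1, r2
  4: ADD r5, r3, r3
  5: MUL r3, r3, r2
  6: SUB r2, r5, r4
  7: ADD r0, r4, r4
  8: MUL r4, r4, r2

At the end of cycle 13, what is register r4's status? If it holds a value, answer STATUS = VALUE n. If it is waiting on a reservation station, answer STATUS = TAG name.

STATUS = TAG Mul2

  c1: issue MUL r0<-Mul1  regs: r0:Mul1,r1:9,r2:9,r3:1,r4:2,r5:5
  c2: issue SUB r4<-Add1  regs: r0:Mul1,r1:9,r2:9,r3:1,r4:Add1,r5:5
  c3: issue ADD r1<-Add2  regs: r0:Mul1,r1:Add2,r2:9,r3:1,r4:Add1,r5:5
  c4: stall  regs: r0:Mul1,r1:Add2,r2:9,r3:1,r4:Add1,r5:5
  c5: CDB Add1=-8; issue ADD r0<-Add1  regs: r0:Add1,r1:Add2,r2:9,r3:1,r4:-8,r5:5
  c6: CDB Mul1=27; stall  regs: r0:Add1,r1:Add2,r2:9,r3:1,r4:-8,r5:5
  c7: stall  regs: r0:Add1,r1:Add2,r2:9,r3:1,r4:-8,r5:5
  c8: CDB Add2=-3; issue ADD r5<-Add2  regs: r0:Add1,r1:-3,r2:9,r3:1,r4:-8,r5:Add2
  c9: issue MUL r3<-Mul1  regs: r0:Add1,r1:-3,r2:9,r3:Mul1,r4:-8,r5:Add2
  c10: stall  regs: r0:Add1,r1:-3,r2:9,r3:Mul1,r4:-8,r5:Add2
  c11: CDB Add1=6; issue SUB r2<-Add1  regs: r0:6,r1:-3,r2:Add1,r3:Mul1,r4:-8,r5:Add2
  c12: CDB Add2=2; issue ADD r0<-Add2  regs: r0:Add2,r1:-3,r2:Add1,r3:Mul1,r4:-8,r5:2
  c13: issue MUL r4<-Mul2  regs: r0:Add2,r1:-3,r2:Add1,r3:Mul1,r4:Mul2,r5:2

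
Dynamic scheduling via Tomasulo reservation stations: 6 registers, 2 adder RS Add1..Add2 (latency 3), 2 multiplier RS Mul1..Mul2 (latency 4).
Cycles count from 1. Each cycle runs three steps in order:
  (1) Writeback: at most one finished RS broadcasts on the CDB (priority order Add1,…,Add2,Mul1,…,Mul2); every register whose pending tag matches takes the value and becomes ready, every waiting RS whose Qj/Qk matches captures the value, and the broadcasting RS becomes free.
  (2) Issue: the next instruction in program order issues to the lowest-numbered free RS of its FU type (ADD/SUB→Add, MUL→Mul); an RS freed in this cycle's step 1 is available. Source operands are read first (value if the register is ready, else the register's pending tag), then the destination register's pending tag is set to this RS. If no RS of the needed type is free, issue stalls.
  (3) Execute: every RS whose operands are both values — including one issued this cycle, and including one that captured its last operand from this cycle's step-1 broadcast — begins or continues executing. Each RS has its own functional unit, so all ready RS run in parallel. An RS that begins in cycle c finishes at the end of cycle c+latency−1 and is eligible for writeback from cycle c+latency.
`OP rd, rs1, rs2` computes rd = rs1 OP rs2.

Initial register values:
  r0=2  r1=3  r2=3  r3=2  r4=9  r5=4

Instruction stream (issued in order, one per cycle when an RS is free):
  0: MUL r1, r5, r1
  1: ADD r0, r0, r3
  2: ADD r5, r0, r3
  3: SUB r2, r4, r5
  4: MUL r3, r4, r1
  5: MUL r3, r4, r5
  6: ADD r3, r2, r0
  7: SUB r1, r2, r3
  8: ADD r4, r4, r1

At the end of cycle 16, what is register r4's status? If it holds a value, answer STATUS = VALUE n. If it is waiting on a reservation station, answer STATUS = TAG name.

  c1: issue MUL r1<-Mul1  regs: r0:2,r1:Mul1,r2:3,r3:2,r4:9,r5:4
  c2: issue ADD r0<-Add1  regs: r0:Add1,r1:Mul1,r2:3,r3:2,r4:9,r5:4
  c3: issue ADD r5<-Add2  regs: r0:Add1,r1:Mul1,r2:3,r3:2,r4:9,r5:Add2
  c4: stall  regs: r0:Add1,r1:Mul1,r2:3,r3:2,r4:9,r5:Add2
  c5: CDB Add1=4; issue SUB r2<-Add1  regs: r0:4,r1:Mul1,r2:Add1,r3:2,r4:9,r5:Add2
  c6: CDB Mul1=12; issue MUL r3<-Mul1  regs: r0:4,r1:12,r2:Add1,r3:Mul1,r4:9,r5:Add2
  c7: issue MUL r3<-Mul2  regs: r0:4,r1:12,r2:Add1,r3:Mul2,r4:9,r5:Add2
  c8: CDB Add2=6; issue ADD r3<-Add2  regs: r0:4,r1:12,r2:Add1,r3:Add2,r4:9,r5:6
  c9: stall  regs: r0:4,r1:12,r2:Add1,r3:Add2,r4:9,r5:6
  c10: CDB Mul1=108; stall  regs: r0:4,r1:12,r2:Add1,r3:Add2,r4:9,r5:6
  c11: CDB Add1=3; issue SUB r1<-Add1  regs: r0:4,r1:Add1,r2:3,r3:Add2,r4:9,r5:6
  c12: CDB Mul2=54; stall  regs: r0:4,r1:Add1,r2:3,r3:Add2,r4:9,r5:6
  c13: stall  regs: r0:4,r1:Add1,r2:3,r3:Add2,r4:9,r5:6
  c14: CDB Add2=7; issue ADD r4<-Add2  regs: r0:4,r1:Add1,r2:3,r3:7,r4:Add2,r5:6
  c15: -  regs: r0:4,r1:Add1,r2:3,r3:7,r4:Add2,r5:6
  c16: -  regs: r0:4,r1:Add1,r2:3,r3:7,r4:Add2,r5:6

STATUS = TAG Add2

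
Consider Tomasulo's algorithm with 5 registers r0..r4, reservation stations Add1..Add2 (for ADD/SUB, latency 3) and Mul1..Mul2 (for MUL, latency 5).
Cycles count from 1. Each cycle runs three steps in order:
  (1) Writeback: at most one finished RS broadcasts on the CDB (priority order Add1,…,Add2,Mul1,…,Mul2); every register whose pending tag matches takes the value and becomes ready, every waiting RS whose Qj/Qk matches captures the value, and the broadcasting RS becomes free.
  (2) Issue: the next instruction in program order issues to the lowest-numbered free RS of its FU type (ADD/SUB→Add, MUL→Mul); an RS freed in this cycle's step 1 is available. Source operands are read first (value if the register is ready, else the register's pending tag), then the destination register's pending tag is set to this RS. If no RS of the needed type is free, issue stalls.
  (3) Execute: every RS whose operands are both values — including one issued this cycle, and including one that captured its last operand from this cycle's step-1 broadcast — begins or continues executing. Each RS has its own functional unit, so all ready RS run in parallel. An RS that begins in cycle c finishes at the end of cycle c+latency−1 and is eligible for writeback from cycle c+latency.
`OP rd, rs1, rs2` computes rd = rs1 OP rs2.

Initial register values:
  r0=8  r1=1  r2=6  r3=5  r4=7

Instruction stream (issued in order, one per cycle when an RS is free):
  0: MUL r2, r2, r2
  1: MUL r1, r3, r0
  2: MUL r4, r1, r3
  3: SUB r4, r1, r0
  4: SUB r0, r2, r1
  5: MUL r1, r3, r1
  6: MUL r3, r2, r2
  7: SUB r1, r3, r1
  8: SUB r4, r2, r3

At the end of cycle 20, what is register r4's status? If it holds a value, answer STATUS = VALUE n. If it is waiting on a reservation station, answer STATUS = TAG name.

STATUS = TAG Add2

cycle 1: issue MUL r2<-Mul1 // r0:8,r1:1,r2:Mul1,r3:5,r4:7
cycle 2: issue MUL r1<-Mul2 // r0:8,r1:Mul2,r2:Mul1,r3:5,r4:7
cycle 3: stall // r0:8,r1:Mul2,r2:Mul1,r3:5,r4:7
cycle 4: stall // r0:8,r1:Mul2,r2:Mul1,r3:5,r4:7
cycle 5: stall // r0:8,r1:Mul2,r2:Mul1,r3:5,r4:7
cycle 6: CDB Mul1=36; issue MUL r4<-Mul1 // r0:8,r1:Mul2,r2:36,r3:5,r4:Mul1
cycle 7: CDB Mul2=40; issue SUB r4<-Add1 // r0:8,r1:40,r2:36,r3:5,r4:Add1
cycle 8: issue SUB r0<-Add2 // r0:Add2,r1:40,r2:36,r3:5,r4:Add1
cycle 9: issue MUL r1<-Mul2 // r0:Add2,r1:Mul2,r2:36,r3:5,r4:Add1
cycle 10: CDB Add1=32; stall // r0:Add2,r1:Mul2,r2:36,r3:5,r4:32
cycle 11: CDB Add2=-4; stall // r0:-4,r1:Mul2,r2:36,r3:5,r4:32
cycle 12: CDB Mul1=200; issue MUL r3<-Mul1 // r0:-4,r1:Mul2,r2:36,r3:Mul1,r4:32
cycle 13: issue SUB r1<-Add1 // r0:-4,r1:Add1,r2:36,r3:Mul1,r4:32
cycle 14: CDB Mul2=200; issue SUB r4<-Add2 // r0:-4,r1:Add1,r2:36,r3:Mul1,r4:Add2
cycle 15: - // r0:-4,r1:Add1,r2:36,r3:Mul1,r4:Add2
cycle 16: - // r0:-4,r1:Add1,r2:36,r3:Mul1,r4:Add2
cycle 17: CDB Mul1=1296 // r0:-4,r1:Add1,r2:36,r3:1296,r4:Add2
cycle 18: - // r0:-4,r1:Add1,r2:36,r3:1296,r4:Add2
cycle 19: - // r0:-4,r1:Add1,r2:36,r3:1296,r4:Add2
cycle 20: CDB Add1=1096 // r0:-4,r1:1096,r2:36,r3:1296,r4:Add2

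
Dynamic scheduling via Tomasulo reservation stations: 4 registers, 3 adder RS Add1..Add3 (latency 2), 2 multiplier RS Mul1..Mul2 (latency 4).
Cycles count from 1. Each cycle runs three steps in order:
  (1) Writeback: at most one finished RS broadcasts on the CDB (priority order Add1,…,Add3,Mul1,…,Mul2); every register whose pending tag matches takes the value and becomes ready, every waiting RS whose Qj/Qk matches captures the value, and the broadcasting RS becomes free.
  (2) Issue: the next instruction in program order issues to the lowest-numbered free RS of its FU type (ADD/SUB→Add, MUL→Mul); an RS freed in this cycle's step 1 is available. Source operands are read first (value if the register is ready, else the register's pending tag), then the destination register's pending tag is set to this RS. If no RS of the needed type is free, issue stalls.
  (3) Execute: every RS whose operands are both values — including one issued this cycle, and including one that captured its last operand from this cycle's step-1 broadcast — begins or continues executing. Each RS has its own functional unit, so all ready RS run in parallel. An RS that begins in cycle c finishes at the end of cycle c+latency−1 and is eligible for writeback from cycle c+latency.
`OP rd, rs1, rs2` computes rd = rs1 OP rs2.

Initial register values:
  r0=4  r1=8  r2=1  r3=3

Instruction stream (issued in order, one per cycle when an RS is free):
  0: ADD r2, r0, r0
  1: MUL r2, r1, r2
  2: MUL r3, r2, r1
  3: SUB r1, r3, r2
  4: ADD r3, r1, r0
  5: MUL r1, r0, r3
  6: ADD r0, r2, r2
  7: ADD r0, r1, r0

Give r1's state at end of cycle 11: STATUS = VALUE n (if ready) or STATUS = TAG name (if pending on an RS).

STATUS = TAG Mul1

c1: issue ADD r2<-Add1 | r0:4,r1:8,r2:Add1,r3:3
c2: issue MUL r2<-Mul1 | r0:4,r1:8,r2:Mul1,r3:3
c3: CDB Add1=8; issue MUL r3<-Mul2 | r0:4,r1:8,r2:Mul1,r3:Mul2
c4: issue SUB r1<-Add1 | r0:4,r1:Add1,r2:Mul1,r3:Mul2
c5: issue ADD r3<-Add2 | r0:4,r1:Add1,r2:Mul1,r3:Add2
c6: stall | r0:4,r1:Add1,r2:Mul1,r3:Add2
c7: CDB Mul1=64; issue MUL r1<-Mul1 | r0:4,r1:Mul1,r2:64,r3:Add2
c8: issue ADD r0<-Add3 | r0:Add3,r1:Mul1,r2:64,r3:Add2
c9: stall | r0:Add3,r1:Mul1,r2:64,r3:Add2
c10: CDB Add3=128; issue ADD r0<-Add3 | r0:Add3,r1:Mul1,r2:64,r3:Add2
c11: CDB Mul2=512 | r0:Add3,r1:Mul1,r2:64,r3:Add2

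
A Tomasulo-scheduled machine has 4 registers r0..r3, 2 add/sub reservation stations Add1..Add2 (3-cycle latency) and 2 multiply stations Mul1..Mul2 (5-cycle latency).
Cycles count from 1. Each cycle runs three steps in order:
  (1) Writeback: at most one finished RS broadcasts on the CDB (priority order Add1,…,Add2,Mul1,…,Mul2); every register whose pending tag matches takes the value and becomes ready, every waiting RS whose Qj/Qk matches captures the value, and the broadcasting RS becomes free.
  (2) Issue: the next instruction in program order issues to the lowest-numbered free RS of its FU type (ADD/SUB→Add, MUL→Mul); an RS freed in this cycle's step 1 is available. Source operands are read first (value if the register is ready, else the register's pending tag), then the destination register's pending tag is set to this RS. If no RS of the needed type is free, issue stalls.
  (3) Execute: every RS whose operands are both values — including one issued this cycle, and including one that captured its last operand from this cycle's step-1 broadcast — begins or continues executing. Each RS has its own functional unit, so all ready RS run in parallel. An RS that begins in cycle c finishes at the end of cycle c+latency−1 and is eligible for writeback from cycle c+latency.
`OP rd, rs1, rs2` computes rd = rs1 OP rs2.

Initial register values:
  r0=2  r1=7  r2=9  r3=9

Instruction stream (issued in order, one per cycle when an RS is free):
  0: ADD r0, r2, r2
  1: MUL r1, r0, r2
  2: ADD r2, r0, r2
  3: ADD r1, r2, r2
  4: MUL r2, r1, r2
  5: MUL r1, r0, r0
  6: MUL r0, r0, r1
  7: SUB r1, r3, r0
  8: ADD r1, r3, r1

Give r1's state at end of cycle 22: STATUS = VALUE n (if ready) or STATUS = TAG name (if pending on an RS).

  c1: issue ADD r0<-Add1  regs: r0:Add1,r1:7,r2:9,r3:9
  c2: issue MUL r1<-Mul1  regs: r0:Add1,r1:Mul1,r2:9,r3:9
  c3: issue ADD r2<-Add2  regs: r0:Add1,r1:Mul1,r2:Add2,r3:9
  c4: CDB Add1=18; issue ADD r1<-Add1  regs: r0:18,r1:Add1,r2:Add2,r3:9
  c5: issue MUL r2<-Mul2  regs: r0:18,r1:Add1,r2:Mul2,r3:9
  c6: stall  regs: r0:18,r1:Add1,r2:Mul2,r3:9
  c7: CDB Add2=27; stall  regs: r0:18,r1:Add1,r2:Mul2,r3:9
  c8: stall  regs: r0:18,r1:Add1,r2:Mul2,r3:9
  c9: CDB Mul1=162; issue MUL r1<-Mul1  regs: r0:18,r1:Mul1,r2:Mul2,r3:9
  c10: CDB Add1=54; stall  regs: r0:18,r1:Mul1,r2:Mul2,r3:9
  c11: stall  regs: r0:18,r1:Mul1,r2:Mul2,r3:9
  c12: stall  regs: r0:18,r1:Mul1,r2:Mul2,r3:9
  c13: stall  regs: r0:18,r1:Mul1,r2:Mul2,r3:9
  c14: CDB Mul1=324; issue MUL r0<-Mul1  regs: r0:Mul1,r1:324,r2:Mul2,r3:9
  c15: CDB Mul2=1458; issue SUB r1<-Add1  regs: r0:Mul1,r1:Add1,r2:1458,r3:9
  c16: issue ADD r1<-Add2  regs: r0:Mul1,r1:Add2,r2:1458,r3:9
  c17: -  regs: r0:Mul1,r1:Add2,r2:1458,r3:9
  c18: -  regs: r0:Mul1,r1:Add2,r2:1458,r3:9
  c19: CDB Mul1=5832  regs: r0:5832,r1:Add2,r2:1458,r3:9
  c20: -  regs: r0:5832,r1:Add2,r2:1458,r3:9
  c21: -  regs: r0:5832,r1:Add2,r2:1458,r3:9
  c22: CDB Add1=-5823  regs: r0:5832,r1:Add2,r2:1458,r3:9

STATUS = TAG Add2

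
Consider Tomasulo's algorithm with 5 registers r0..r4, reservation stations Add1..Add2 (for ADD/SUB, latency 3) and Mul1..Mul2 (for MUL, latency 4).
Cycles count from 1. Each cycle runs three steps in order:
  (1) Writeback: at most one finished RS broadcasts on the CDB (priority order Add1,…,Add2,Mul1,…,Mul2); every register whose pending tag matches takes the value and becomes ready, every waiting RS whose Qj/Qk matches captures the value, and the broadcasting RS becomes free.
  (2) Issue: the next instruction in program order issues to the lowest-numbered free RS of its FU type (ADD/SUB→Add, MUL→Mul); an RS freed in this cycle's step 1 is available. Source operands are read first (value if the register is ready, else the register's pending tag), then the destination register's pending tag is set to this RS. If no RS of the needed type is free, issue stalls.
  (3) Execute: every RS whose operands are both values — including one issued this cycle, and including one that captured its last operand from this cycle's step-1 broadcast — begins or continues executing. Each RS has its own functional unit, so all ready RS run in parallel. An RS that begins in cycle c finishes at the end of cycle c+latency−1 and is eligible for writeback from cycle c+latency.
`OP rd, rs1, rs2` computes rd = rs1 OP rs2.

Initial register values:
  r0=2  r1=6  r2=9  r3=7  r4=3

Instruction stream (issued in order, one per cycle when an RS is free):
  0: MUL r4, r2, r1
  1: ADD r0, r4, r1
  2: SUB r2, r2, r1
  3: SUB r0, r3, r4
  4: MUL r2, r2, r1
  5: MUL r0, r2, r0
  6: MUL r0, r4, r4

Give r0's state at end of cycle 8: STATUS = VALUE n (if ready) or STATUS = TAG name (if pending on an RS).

cycle 1: issue MUL r4<-Mul1 // r0:2,r1:6,r2:9,r3:7,r4:Mul1
cycle 2: issue ADD r0<-Add1 // r0:Add1,r1:6,r2:9,r3:7,r4:Mul1
cycle 3: issue SUB r2<-Add2 // r0:Add1,r1:6,r2:Add2,r3:7,r4:Mul1
cycle 4: stall // r0:Add1,r1:6,r2:Add2,r3:7,r4:Mul1
cycle 5: CDB Mul1=54; stall // r0:Add1,r1:6,r2:Add2,r3:7,r4:54
cycle 6: CDB Add2=3; issue SUB r0<-Add2 // r0:Add2,r1:6,r2:3,r3:7,r4:54
cycle 7: issue MUL r2<-Mul1 // r0:Add2,r1:6,r2:Mul1,r3:7,r4:54
cycle 8: CDB Add1=60; issue MUL r0<-Mul2 // r0:Mul2,r1:6,r2:Mul1,r3:7,r4:54

STATUS = TAG Mul2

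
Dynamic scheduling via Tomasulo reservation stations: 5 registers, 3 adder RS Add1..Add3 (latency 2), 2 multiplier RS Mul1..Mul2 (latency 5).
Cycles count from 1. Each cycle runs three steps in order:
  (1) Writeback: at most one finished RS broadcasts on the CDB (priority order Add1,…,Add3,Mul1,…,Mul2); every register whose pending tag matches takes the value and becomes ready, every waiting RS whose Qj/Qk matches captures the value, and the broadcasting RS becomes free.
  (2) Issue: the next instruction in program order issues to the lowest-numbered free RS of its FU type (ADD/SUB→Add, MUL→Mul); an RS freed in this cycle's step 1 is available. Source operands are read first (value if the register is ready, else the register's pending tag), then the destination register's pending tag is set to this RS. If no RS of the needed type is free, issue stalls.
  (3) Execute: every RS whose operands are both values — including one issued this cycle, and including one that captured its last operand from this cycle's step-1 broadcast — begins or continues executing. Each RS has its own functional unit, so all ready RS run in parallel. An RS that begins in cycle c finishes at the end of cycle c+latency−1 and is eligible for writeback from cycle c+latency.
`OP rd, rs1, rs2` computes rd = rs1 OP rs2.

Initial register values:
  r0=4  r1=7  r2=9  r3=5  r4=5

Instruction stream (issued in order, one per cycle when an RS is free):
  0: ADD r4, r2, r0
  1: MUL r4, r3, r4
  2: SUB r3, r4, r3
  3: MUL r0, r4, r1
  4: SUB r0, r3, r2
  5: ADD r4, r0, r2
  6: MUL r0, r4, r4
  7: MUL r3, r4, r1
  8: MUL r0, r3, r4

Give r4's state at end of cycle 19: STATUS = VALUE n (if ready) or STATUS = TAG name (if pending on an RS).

STATUS = VALUE 60

  c1: issue ADD r4<-Add1  regs: r0:4,r1:7,r2:9,r3:5,r4:Add1
  c2: issue MUL r4<-Mul1  regs: r0:4,r1:7,r2:9,r3:5,r4:Mul1
  c3: CDB Add1=13; issue SUB r3<-Add1  regs: r0:4,r1:7,r2:9,r3:Add1,r4:Mul1
  c4: issue MUL r0<-Mul2  regs: r0:Mul2,r1:7,r2:9,r3:Add1,r4:Mul1
  c5: issue SUB r0<-Add2  regs: r0:Add2,r1:7,r2:9,r3:Add1,r4:Mul1
  c6: issue ADD r4<-Add3  regs: r0:Add2,r1:7,r2:9,r3:Add1,r4:Add3
  c7: stall  regs: r0:Add2,r1:7,r2:9,r3:Add1,r4:Add3
  c8: CDB Mul1=65; issue MUL r0<-Mul1  regs: r0:Mul1,r1:7,r2:9,r3:Add1,r4:Add3
  c9: stall  regs: r0:Mul1,r1:7,r2:9,r3:Add1,r4:Add3
  c10: CDB Add1=60; stall  regs: r0:Mul1,r1:7,r2:9,r3:60,r4:Add3
  c11: stall  regs: r0:Mul1,r1:7,r2:9,r3:60,r4:Add3
  c12: CDB Add2=51; stall  regs: r0:Mul1,r1:7,r2:9,r3:60,r4:Add3
  c13: CDB Mul2=455; issue MUL r3<-Mul2  regs: r0:Mul1,r1:7,r2:9,r3:Mul2,r4:Add3
  c14: CDB Add3=60; stall  regs: r0:Mul1,r1:7,r2:9,r3:Mul2,r4:60
  c15: stall  regs: r0:Mul1,r1:7,r2:9,r3:Mul2,r4:60
  c16: stall  regs: r0:Mul1,r1:7,r2:9,r3:Mul2,r4:60
  c17: stall  regs: r0:Mul1,r1:7,r2:9,r3:Mul2,r4:60
  c18: stall  regs: r0:Mul1,r1:7,r2:9,r3:Mul2,r4:60
  c19: CDB Mul1=3600; issue MUL r0<-Mul1  regs: r0:Mul1,r1:7,r2:9,r3:Mul2,r4:60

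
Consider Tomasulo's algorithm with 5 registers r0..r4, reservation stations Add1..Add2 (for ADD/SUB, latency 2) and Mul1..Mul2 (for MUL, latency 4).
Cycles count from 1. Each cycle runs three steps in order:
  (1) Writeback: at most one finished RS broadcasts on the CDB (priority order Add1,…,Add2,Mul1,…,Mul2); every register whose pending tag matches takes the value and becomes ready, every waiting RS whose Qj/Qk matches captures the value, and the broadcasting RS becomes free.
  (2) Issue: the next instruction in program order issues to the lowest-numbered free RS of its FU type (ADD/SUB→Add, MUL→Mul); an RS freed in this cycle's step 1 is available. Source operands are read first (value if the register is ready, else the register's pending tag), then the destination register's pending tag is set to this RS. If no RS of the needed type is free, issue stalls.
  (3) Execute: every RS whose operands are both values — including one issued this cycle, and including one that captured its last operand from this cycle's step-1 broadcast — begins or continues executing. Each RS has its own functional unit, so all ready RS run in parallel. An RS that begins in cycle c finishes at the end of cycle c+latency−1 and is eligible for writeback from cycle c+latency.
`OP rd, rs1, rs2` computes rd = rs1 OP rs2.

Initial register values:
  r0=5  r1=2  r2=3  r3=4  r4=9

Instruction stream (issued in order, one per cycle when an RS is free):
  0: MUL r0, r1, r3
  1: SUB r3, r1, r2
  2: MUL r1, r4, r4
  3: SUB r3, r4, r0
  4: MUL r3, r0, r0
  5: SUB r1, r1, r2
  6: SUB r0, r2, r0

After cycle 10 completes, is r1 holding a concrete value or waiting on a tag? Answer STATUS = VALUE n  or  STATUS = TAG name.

cycle 1: issue MUL r0<-Mul1 // r0:Mul1,r1:2,r2:3,r3:4,r4:9
cycle 2: issue SUB r3<-Add1 // r0:Mul1,r1:2,r2:3,r3:Add1,r4:9
cycle 3: issue MUL r1<-Mul2 // r0:Mul1,r1:Mul2,r2:3,r3:Add1,r4:9
cycle 4: CDB Add1=-1; issue SUB r3<-Add1 // r0:Mul1,r1:Mul2,r2:3,r3:Add1,r4:9
cycle 5: CDB Mul1=8; issue MUL r3<-Mul1 // r0:8,r1:Mul2,r2:3,r3:Mul1,r4:9
cycle 6: issue SUB r1<-Add2 // r0:8,r1:Add2,r2:3,r3:Mul1,r4:9
cycle 7: CDB Add1=1; issue SUB r0<-Add1 // r0:Add1,r1:Add2,r2:3,r3:Mul1,r4:9
cycle 8: CDB Mul2=81 // r0:Add1,r1:Add2,r2:3,r3:Mul1,r4:9
cycle 9: CDB Add1=-5 // r0:-5,r1:Add2,r2:3,r3:Mul1,r4:9
cycle 10: CDB Add2=78 // r0:-5,r1:78,r2:3,r3:Mul1,r4:9

STATUS = VALUE 78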